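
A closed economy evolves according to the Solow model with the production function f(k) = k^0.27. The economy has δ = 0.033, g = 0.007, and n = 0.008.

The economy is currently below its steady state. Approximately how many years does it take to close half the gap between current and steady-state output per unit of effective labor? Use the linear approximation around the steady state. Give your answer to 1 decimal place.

Near the steady state the convergence rate is λ = (1 − α)(n + g + δ).
λ = (1 − 0.27) × 0.048 = 0.73 × 0.048 = 0.03504
Half-life = ln 2 / λ = 0.6931 / 0.03504 ≈ 19.78 years

t_½ ≈ 19.8 years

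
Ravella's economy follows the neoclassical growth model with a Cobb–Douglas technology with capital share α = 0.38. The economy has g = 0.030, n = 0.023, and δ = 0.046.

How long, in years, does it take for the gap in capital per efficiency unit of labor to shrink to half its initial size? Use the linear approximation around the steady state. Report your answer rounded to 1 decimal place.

half-life ≈ 11.3 years

Near the steady state the convergence rate is λ = (1 − α)(n + g + δ).
λ = (1 − 0.38) × 0.099 = 0.62 × 0.099 = 0.06138
Half-life = ln 2 / λ = 0.6931 / 0.06138 ≈ 11.29 years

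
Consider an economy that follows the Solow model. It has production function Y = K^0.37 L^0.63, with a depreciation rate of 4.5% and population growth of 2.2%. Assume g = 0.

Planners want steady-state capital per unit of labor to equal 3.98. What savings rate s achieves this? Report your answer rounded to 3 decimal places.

Steady state requires s·f(k) = (n + δ)·k, i.e. s·k^α = (n + δ)·k.
So s / (n + δ) = (k*)^(1−α) = 3.98^0.63 = 2.3874.
Therefore s = 2.3874 × (n + δ) = 2.3874 × 0.067 = 0.1600.

s ≈ 0.160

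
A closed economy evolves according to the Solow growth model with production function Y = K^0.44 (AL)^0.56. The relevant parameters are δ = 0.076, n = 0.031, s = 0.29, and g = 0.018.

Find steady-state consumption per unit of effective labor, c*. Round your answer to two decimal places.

At the steady state, Δk = 0, so s·k^α = (n + g + δ)·k.
Dividing both sides by k: k^(1−α) = s / (n + g + δ).
k^0.56 = 0.29 / (0.031 + 0.018 + 0.076) = 0.29 / 0.125 = 2.3200
k* = 2.3200^(1/0.56) ≈ 4.4942
y* = (k*)^α = 4.4942^0.44 ≈ 1.9372
c* = (1 − s)·y* = (1 − 0.29) × 1.9372 ≈ 1.3754

c* ≈ 1.38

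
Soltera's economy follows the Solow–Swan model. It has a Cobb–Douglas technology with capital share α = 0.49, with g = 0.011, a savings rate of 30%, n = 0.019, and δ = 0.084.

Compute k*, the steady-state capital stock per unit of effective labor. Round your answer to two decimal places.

At the steady state, Δk = 0, so s·k^α = (n + g + δ)·k.
Rearranging, k^(1−α) = s / (n + g + δ).
k^0.51 = 0.30 / (0.019 + 0.011 + 0.084) = 0.30 / 0.114 = 2.6316
k* = 2.6316^(1/0.51) ≈ 6.6675

k* ≈ 6.67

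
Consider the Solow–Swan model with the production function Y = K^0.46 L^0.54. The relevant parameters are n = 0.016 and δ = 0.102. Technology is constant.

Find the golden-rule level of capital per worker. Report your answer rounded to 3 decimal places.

k_gold ≈ 12.423

The golden rule sets f'(k) = n + δ, i.e. α·k^(α−1) = n + δ.
So k^(1−α) = α / (n + δ) = 0.46 / 0.118 = 3.8983.
k_gold = 3.8983^(1/0.54) ≈ 12.4226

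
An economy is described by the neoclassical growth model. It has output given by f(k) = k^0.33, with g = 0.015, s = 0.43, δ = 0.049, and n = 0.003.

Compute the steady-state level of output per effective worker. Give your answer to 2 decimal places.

y* ≈ 2.50

Steady state requires s·f(k) = (n + g + δ)·k, i.e. s·k^α = (n + g + δ)·k.
Dividing both sides by k: k^(1−α) = s / (n + g + δ).
k^0.67 = 0.43 / (0.003 + 0.015 + 0.049) = 0.43 / 0.067 = 6.4179
k* = 6.4179^(1/0.67) ≈ 16.0348
y* = (k*)^α = 16.0348^0.33 ≈ 2.4985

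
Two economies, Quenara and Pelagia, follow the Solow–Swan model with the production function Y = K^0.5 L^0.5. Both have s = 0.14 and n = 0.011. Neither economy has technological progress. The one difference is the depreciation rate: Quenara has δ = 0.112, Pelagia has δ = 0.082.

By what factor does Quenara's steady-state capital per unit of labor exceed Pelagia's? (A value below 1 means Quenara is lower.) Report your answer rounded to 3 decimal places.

Steady-state k* = [s/(n + δ)]^(1/(1−α)), so the ratio is [ (s_Q/(n + δ)_Q) / (s_P/(n + δ)_P) ]^2.
s_Q/(n + δ)_Q = 0.14/0.123 = 1.1382; s_P/(n + δ)_P = 0.14/0.093 = 1.5054.
Ratio = (1.1382/1.5054)^2 = 0.7561^2 ≈ 0.5717

ratio ≈ 0.572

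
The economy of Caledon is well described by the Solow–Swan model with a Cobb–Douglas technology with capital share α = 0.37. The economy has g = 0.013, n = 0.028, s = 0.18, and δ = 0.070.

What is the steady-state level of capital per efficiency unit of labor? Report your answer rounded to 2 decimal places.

In steady state, investment equals break-even investment: s·k^α = (n + g + δ)·k.
Rearranging, k^(1−α) = s / (n + g + δ).
k^0.63 = 0.18 / (0.028 + 0.013 + 0.070) = 0.18 / 0.111 = 1.6216
k* = 1.6216^(1/0.63) ≈ 2.1540

k* = 2.15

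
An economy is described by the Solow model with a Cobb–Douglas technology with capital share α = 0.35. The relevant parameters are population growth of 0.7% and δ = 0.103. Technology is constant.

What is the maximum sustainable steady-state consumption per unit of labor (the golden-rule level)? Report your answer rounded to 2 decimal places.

At the golden rule, f'(k) = n + δ, so α·k^(α−1) = n + δ and k_gold = (α/(n + δ))^(1/(1−α)).
k_gold = (0.35/0.110)^(1/0.65) = 3.1818^1.5385 ≈ 5.9342
c_gold = f(k_gold) − (n + δ)·k_gold = 1.8650 − 0.110×5.9342 ≈ 1.2122

c_gold ≈ 1.21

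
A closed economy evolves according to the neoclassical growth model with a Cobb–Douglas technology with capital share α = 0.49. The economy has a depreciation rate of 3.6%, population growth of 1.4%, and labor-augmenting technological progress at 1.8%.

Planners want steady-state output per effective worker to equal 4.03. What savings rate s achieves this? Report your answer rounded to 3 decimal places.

In steady state, investment equals break-even investment: s·k^α = (n + g + δ)·k.
Since y* = [s/(n + g + δ)]^(α/(1−α)), we have s/(n + g + δ) = (y*)^((1−α)/α) = 4.03^1.0408 = 4.2658.
Therefore s = 4.2658 × (n + g + δ) = 4.2658 × 0.068 = 0.2901.

s ≈ 0.290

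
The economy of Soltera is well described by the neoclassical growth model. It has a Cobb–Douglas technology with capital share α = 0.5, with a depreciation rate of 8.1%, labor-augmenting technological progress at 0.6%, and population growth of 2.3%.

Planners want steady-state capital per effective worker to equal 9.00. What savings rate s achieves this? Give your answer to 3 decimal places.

s ≈ 0.330

In steady state, investment equals break-even investment: s·k^α = (n + g + δ)·k.
So s / (n + g + δ) = (k*)^(1−α) = 9.00^0.5 = 3.0000.
Therefore s = 3.0000 × (n + g + δ) = 3.0000 × 0.110 = 0.3300.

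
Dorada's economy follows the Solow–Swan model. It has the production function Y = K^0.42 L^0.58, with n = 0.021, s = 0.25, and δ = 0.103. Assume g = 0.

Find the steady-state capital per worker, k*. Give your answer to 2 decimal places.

k* = 3.35

Steady state requires s·f(k) = (n + δ)·k, i.e. s·k^α = (n + δ)·k.
Rearranging, k^(1−α) = s / (n + δ).
k^0.58 = 0.25 / (0.021 + 0.103) = 0.25 / 0.124 = 2.0161
k* = 2.0161^(1/0.58) ≈ 3.3498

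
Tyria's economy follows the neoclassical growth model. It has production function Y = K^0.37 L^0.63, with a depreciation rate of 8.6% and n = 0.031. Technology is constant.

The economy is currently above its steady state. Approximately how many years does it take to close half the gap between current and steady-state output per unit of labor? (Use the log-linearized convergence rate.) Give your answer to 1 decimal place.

Near the steady state the convergence rate is λ = (1 − α)(n + δ).
λ = (1 − 0.37) × 0.117 = 0.63 × 0.117 = 0.07371
Half-life = ln 2 / λ = 0.6931 / 0.07371 ≈ 9.40 years

about 9.4 years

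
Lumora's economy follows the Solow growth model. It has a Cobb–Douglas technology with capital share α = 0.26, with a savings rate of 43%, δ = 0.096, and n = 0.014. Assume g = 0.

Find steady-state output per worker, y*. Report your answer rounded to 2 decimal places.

y* ≈ 1.61

At the steady state, Δk = 0, so s·k^α = (n + δ)·k.
Rearranging, k^(1−α) = s / (n + δ).
k^0.74 = 0.43 / (0.014 + 0.096) = 0.43 / 0.110 = 3.9091
k* = 3.9091^(1/0.74) ≈ 6.3111
y* = (k*)^α = 6.3111^0.26 ≈ 1.6145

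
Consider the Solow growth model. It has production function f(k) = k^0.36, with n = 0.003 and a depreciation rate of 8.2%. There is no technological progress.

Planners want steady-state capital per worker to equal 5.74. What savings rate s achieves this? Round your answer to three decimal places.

In steady state, investment equals break-even investment: s·k^α = (n + δ)·k.
So s / (n + δ) = (k*)^(1−α) = 5.74^0.64 = 3.0599.
Therefore s = 3.0599 × (n + δ) = 3.0599 × 0.085 = 0.2601.

s ≈ 0.260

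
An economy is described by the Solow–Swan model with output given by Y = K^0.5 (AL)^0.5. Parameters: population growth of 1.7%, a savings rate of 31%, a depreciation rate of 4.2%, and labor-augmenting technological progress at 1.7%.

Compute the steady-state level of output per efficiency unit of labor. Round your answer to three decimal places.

y* = 4.079

Steady state requires s·f(k) = (n + g + δ)·k, i.e. s·k^α = (n + g + δ)·k.
Rearranging, k^(1−α) = s / (n + g + δ).
k^0.5 = 0.31 / (0.017 + 0.017 + 0.042) = 0.31 / 0.076 = 4.0789
k* = 4.0789^(1/0.5) ≈ 16.6374
y* = (k*)^α = 16.6374^0.5 ≈ 4.0789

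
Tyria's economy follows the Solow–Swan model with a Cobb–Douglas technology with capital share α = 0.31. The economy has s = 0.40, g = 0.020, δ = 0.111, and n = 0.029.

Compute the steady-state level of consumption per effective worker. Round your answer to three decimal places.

c* = 0.906

Steady state requires s·f(k) = (n + g + δ)·k, i.e. s·k^α = (n + g + δ)·k.
Rearranging, k^(1−α) = s / (n + g + δ).
k^0.69 = 0.40 / (0.029 + 0.020 + 0.111) = 0.40 / 0.160 = 2.5000
k* = 2.5000^(1/0.69) ≈ 3.7733
y* = (k*)^α = 3.7733^0.31 ≈ 1.5093
c* = (1 − s)·y* = (1 − 0.40) × 1.5093 ≈ 0.9056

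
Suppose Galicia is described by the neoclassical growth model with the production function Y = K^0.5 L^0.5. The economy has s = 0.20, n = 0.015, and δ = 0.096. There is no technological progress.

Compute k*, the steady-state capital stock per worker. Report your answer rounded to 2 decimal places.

k* = 3.25

Steady state requires s·f(k) = (n + δ)·k, i.e. s·k^α = (n + δ)·k.
Dividing both sides by k: k^(1−α) = s / (n + δ).
k^0.5 = 0.20 / (0.015 + 0.096) = 0.20 / 0.111 = 1.8018
k* = 1.8018^(1/0.5) ≈ 3.2465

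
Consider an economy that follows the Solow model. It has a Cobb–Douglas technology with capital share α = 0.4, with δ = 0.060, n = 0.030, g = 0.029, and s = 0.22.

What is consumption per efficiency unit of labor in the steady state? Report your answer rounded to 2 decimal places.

c* = 1.17

At the steady state, Δk = 0, so s·k^α = (n + g + δ)·k.
Dividing both sides by k: k^(1−α) = s / (n + g + δ).
k^0.6 = 0.22 / (0.030 + 0.029 + 0.060) = 0.22 / 0.119 = 1.8487
k* = 1.8487^(1/0.6) ≈ 2.7847
y* = (k*)^α = 2.7847^0.4 ≈ 1.5063
c* = (1 − s)·y* = (1 − 0.22) × 1.5063 ≈ 1.1749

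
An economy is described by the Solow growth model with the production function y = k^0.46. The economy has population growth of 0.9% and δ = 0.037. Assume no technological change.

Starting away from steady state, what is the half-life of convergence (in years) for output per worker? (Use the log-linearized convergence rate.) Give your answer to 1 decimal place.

half-life ≈ 27.9 years

Near the steady state the convergence rate is λ = (1 − α)(n + δ).
λ = (1 − 0.46) × 0.046 = 0.54 × 0.046 = 0.02484
Half-life = ln 2 / λ = 0.6931 / 0.02484 ≈ 27.90 years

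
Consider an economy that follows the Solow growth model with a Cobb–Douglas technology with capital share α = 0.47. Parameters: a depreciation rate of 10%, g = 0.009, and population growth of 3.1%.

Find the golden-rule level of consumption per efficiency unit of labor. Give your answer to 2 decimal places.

At the golden rule, f'(k) = n + g + δ, so α·k^(α−1) = n + g + δ and k_gold = (α/(n + g + δ))^(1/(1−α)).
k_gold = (0.47/0.140)^(1/0.53) = 3.3571^1.8868 ≈ 9.8263
c_gold = f(k_gold) − (n + g + δ)·k_gold = 2.9270 − 0.140×9.8263 ≈ 1.5513

c_gold ≈ 1.55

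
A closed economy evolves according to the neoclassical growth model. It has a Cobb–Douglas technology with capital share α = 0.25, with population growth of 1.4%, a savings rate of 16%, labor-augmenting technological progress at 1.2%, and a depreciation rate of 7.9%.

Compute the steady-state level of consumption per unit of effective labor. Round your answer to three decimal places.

Steady state requires s·f(k) = (n + g + δ)·k, i.e. s·k^α = (n + g + δ)·k.
Dividing both sides by k: k^(1−α) = s / (n + g + δ).
k^0.75 = 0.16 / (0.014 + 0.012 + 0.079) = 0.16 / 0.105 = 1.5238
k* = 1.5238^(1/0.75) ≈ 1.7535
y* = (k*)^α = 1.7535^0.25 ≈ 1.1507
c* = (1 − s)·y* = (1 − 0.16) × 1.1507 ≈ 0.9666

c* ≈ 0.967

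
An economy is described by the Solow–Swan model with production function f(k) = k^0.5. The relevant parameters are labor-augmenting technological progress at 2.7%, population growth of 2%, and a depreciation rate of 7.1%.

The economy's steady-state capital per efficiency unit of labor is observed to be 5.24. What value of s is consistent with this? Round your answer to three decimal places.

s ≈ 0.270

At the steady state, Δk = 0, so s·k^α = (n + g + δ)·k.
So s / (n + g + δ) = (k*)^(1−α) = 5.24^0.5 = 2.2891.
Therefore s = 2.2891 × (n + g + δ) = 2.2891 × 0.118 = 0.2701.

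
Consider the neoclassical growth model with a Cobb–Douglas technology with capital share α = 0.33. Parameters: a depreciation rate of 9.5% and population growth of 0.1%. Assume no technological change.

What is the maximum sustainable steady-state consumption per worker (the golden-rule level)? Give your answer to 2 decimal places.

c_gold ≈ 1.23

At the golden rule, f'(k) = n + δ, so α·k^(α−1) = n + δ and k_gold = (α/(n + δ))^(1/(1−α)).
k_gold = (0.33/0.096)^(1/0.67) = 3.4375^1.4925 ≈ 6.3145
c_gold = f(k_gold) − (n + δ)·k_gold = 1.8370 − 0.096×6.3145 ≈ 1.2308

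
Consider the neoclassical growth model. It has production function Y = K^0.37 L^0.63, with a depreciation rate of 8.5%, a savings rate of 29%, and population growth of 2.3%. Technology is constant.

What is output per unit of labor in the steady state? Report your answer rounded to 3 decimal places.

y* = 1.786

At the steady state, Δk = 0, so s·k^α = (n + δ)·k.
Rearranging, k^(1−α) = s / (n + δ).
k^0.63 = 0.29 / (0.023 + 0.085) = 0.29 / 0.108 = 2.6852
k* = 2.6852^(1/0.63) ≈ 4.7964
y* = (k*)^α = 4.7964^0.37 ≈ 1.7862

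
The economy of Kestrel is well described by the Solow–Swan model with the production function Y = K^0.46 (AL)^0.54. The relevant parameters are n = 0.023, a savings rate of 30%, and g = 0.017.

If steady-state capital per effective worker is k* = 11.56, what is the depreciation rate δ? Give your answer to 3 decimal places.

In steady state, investment equals break-even investment: s·k^α = (n + g + δ)·k.
So s / (n + g + δ) = (k*)^(1−α) = 11.56^0.54 = 3.7497.
Therefore n + g + δ = s / 3.7497 = 0.30 / 3.7497 = 0.0800, so δ = 0.0800 − 0.040 = 0.0400.

δ ≈ 0.040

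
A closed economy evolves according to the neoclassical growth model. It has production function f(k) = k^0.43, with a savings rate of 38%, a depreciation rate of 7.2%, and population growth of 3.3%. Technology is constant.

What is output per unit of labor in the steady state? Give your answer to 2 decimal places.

In steady state, investment equals break-even investment: s·k^α = (n + δ)·k.
Dividing both sides by k: k^(1−α) = s / (n + δ).
k^0.57 = 0.38 / (0.033 + 0.072) = 0.38 / 0.105 = 3.6190
k* = 3.6190^(1/0.57) ≈ 9.5495
y* = (k*)^α = 9.5495^0.43 ≈ 2.6387

y* ≈ 2.64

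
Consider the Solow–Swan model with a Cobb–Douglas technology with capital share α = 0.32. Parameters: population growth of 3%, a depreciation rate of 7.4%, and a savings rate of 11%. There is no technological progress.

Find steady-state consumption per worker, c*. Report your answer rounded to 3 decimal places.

At the steady state, Δk = 0, so s·k^α = (n + δ)·k.
Dividing both sides by k: k^(1−α) = s / (n + δ).
k^0.68 = 0.11 / (0.030 + 0.074) = 0.11 / 0.104 = 1.0577
k* = 1.0577^(1/0.68) ≈ 1.0860
y* = (k*)^α = 1.0860^0.32 ≈ 1.0268
c* = (1 − s)·y* = (1 − 0.11) × 1.0268 ≈ 0.9139

c* ≈ 0.914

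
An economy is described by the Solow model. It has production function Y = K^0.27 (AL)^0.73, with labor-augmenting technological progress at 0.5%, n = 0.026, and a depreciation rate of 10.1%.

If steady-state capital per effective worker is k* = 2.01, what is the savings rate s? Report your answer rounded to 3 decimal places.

s ≈ 0.220

At the steady state, Δk = 0, so s·k^α = (n + g + δ)·k.
So s / (n + g + δ) = (k*)^(1−α) = 2.01^0.73 = 1.6647.
Therefore s = 1.6647 × (n + g + δ) = 1.6647 × 0.132 = 0.2197.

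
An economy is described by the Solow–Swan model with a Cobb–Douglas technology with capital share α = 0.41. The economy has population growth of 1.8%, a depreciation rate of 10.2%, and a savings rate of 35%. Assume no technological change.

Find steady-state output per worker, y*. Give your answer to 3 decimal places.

y* ≈ 2.104

At the steady state, Δk = 0, so s·k^α = (n + δ)·k.
Rearranging, k^(1−α) = s / (n + δ).
k^0.59 = 0.35 / (0.018 + 0.102) = 0.35 / 0.120 = 2.9167
k* = 2.9167^(1/0.59) ≈ 6.1369
y* = (k*)^α = 6.1369^0.41 ≈ 2.1041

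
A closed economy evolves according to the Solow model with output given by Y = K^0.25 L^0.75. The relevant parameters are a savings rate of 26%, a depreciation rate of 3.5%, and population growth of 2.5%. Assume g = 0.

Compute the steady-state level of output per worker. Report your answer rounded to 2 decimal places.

Steady state requires s·f(k) = (n + δ)·k, i.e. s·k^α = (n + δ)·k.
Rearranging, k^(1−α) = s / (n + δ).
k^0.75 = 0.26 / (0.025 + 0.035) = 0.26 / 0.060 = 4.3333
k* = 4.3333^(1/0.75) ≈ 7.0647
y* = (k*)^α = 7.0647^0.25 ≈ 1.6303

y* ≈ 1.63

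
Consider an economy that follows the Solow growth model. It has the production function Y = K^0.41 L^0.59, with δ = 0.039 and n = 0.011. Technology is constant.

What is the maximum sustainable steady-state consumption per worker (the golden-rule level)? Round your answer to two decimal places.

At the golden rule, f'(k) = n + δ, so α·k^(α−1) = n + δ and k_gold = (α/(n + δ))^(1/(1−α)).
k_gold = (0.41/0.050)^(1/0.59) = 8.2000^1.6949 ≈ 35.3853
c_gold = f(k_gold) − (n + δ)·k_gold = 4.3154 − 0.050×35.3853 ≈ 2.5461

c_gold ≈ 2.55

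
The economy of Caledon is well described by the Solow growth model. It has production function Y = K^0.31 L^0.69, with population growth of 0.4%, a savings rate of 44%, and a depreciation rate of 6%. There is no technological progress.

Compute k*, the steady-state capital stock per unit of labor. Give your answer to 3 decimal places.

k* ≈ 16.347

In steady state, investment equals break-even investment: s·k^α = (n + δ)·k.
Dividing both sides by k: k^(1−α) = s / (n + δ).
k^0.69 = 0.44 / (0.004 + 0.060) = 0.44 / 0.064 = 6.8750
k* = 6.8750^(1/0.69) ≈ 16.3470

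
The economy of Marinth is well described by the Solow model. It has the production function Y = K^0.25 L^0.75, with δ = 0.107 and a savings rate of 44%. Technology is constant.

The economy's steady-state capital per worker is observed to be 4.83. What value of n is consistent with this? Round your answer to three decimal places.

Steady state requires s·f(k) = (n + δ)·k, i.e. s·k^α = (n + δ)·k.
So s / (n + δ) = (k*)^(1−α) = 4.83^0.75 = 3.2581.
Therefore n + δ = s / 3.2581 = 0.44 / 3.2581 = 0.1350, so n = 0.1350 − 0.107 = 0.0280.

n ≈ 0.028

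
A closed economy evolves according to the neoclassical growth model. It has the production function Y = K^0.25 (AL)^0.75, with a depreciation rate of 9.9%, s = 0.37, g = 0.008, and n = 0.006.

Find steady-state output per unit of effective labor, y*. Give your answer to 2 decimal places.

Steady state requires s·f(k) = (n + g + δ)·k, i.e. s·k^α = (n + g + δ)·k.
Dividing both sides by k: k^(1−α) = s / (n + g + δ).
k^0.75 = 0.37 / (0.006 + 0.008 + 0.099) = 0.37 / 0.113 = 3.2743
k* = 3.2743^(1/0.75) ≈ 4.8621
y* = (k*)^α = 4.8621^0.25 ≈ 1.4849

y* ≈ 1.48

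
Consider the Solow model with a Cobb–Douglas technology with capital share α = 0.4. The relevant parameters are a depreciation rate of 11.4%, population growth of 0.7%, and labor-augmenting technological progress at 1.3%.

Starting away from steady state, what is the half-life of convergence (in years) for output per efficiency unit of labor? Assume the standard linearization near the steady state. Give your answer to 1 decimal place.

Near the steady state the convergence rate is λ = (1 − α)(n + g + δ).
λ = (1 − 0.4) × 0.134 = 0.6 × 0.134 = 0.0804
Half-life = ln 2 / λ = 0.6931 / 0.0804 ≈ 8.62 years

half-life ≈ 8.6 years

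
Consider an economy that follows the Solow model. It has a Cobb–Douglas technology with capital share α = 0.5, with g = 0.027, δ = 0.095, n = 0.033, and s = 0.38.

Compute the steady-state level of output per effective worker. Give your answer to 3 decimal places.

In steady state, investment equals break-even investment: s·k^α = (n + g + δ)·k.
Rearranging, k^(1−α) = s / (n + g + δ).
k^0.5 = 0.38 / (0.033 + 0.027 + 0.095) = 0.38 / 0.155 = 2.4516
k* = 2.4516^(1/0.5) ≈ 6.0103
y* = (k*)^α = 6.0103^0.5 ≈ 2.4516

y* ≈ 2.452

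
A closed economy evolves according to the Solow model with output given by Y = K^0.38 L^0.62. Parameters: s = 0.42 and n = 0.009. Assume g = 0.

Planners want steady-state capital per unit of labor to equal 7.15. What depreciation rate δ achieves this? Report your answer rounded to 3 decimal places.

δ ≈ 0.115

In steady state, investment equals break-even investment: s·k^α = (n + δ)·k.
So s / (n + δ) = (k*)^(1−α) = 7.15^0.62 = 3.3859.
Therefore n + δ = s / 3.3859 = 0.42 / 3.3859 = 0.1240, so δ = 0.1240 − 0.009 = 0.1150.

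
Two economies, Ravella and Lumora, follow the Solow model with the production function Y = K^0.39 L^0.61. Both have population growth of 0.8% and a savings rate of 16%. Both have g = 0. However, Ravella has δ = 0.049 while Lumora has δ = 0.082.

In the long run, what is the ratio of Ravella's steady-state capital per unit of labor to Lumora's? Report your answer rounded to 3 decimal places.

ratio ≈ 2.114

Steady-state k* = [s/(n + δ)]^(1/(1−α)), so the ratio is [ (s_R/(n + δ)_R) / (s_L/(n + δ)_L) ]^1.6393.
s_R/(n + δ)_R = 0.16/0.057 = 2.8070; s_L/(n + δ)_L = 0.16/0.090 = 1.7778.
Ratio = (2.8070/1.7778)^1.6393 = 1.5789^1.6393 ≈ 2.1143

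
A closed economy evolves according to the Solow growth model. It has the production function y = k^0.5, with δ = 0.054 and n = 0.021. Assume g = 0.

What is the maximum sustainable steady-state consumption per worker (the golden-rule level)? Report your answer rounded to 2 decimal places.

c_gold ≈ 3.33

At the golden rule, f'(k) = n + δ, so α·k^(α−1) = n + δ and k_gold = (α/(n + δ))^(1/(1−α)).
k_gold = (0.5/0.075)^(1/0.5) = 6.6667^2 ≈ 44.4449
c_gold = f(k_gold) − (n + δ)·k_gold = 6.6667 − 0.075×44.4449 ≈ 3.3333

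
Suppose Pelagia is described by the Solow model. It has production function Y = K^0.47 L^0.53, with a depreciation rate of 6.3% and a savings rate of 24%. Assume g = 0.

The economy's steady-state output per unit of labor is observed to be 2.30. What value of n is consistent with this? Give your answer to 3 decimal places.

n ≈ 0.031

In steady state, investment equals break-even investment: s·k^α = (n + δ)·k.
Since y* = [s/(n + δ)]^(α/(1−α)), we have s/(n + δ) = (y*)^((1−α)/α) = 2.30^1.1277 = 2.5581.
Therefore n + δ = s / 2.5581 = 0.24 / 2.5581 = 0.0938, so n = 0.0938 − 0.063 = 0.0308.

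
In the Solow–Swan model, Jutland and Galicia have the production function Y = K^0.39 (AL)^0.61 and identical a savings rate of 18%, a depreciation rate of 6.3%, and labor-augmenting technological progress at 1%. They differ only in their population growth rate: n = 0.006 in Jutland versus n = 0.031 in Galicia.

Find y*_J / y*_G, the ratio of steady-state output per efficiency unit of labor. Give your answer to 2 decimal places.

Steady-state y* = [s/(n + g + δ)]^(α/(1−α)), so the ratio is [ (s_J/(n + g + δ)_J) / (s_G/(n + g + δ)_G) ]^0.6393.
s_J/(n + g + δ)_J = 0.18/0.079 = 2.2785; s_G/(n + g + δ)_G = 0.18/0.104 = 1.7308.
Ratio = (2.2785/1.7308)^0.6393 = 1.3164^0.6393 ≈ 1.1921

y*_J / y*_G ≈ 1.19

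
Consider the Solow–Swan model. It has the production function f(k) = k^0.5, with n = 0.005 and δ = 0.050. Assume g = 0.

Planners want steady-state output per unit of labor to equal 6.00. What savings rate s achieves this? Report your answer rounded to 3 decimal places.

s ≈ 0.330

Steady state requires s·f(k) = (n + δ)·k, i.e. s·k^α = (n + δ)·k.
Since y* = [s/(n + δ)]^(α/(1−α)), we have s/(n + δ) = (y*)^((1−α)/α) = 6.00^1 = 6.0000.
Therefore s = 6.0000 × (n + δ) = 6.0000 × 0.055 = 0.3300.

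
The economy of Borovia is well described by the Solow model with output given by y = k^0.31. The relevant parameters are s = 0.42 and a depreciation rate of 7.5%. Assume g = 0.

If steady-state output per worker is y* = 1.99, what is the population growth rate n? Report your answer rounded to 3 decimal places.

Steady state requires s·f(k) = (n + δ)·k, i.e. s·k^α = (n + δ)·k.
Since y* = [s/(n + δ)]^(α/(1−α)), we have s/(n + δ) = (y*)^((1−α)/α) = 1.99^2.2258 = 4.6258.
Therefore n + δ = s / 4.6258 = 0.42 / 4.6258 = 0.0908, so n = 0.0908 − 0.075 = 0.0158.

n ≈ 0.016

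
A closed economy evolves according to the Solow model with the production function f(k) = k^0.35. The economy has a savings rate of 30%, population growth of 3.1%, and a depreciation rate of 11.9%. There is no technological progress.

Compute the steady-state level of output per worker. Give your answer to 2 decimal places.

y* ≈ 1.45

Steady state requires s·f(k) = (n + δ)·k, i.e. s·k^α = (n + δ)·k.
Rearranging, k^(1−α) = s / (n + δ).
k^0.65 = 0.30 / (0.031 + 0.119) = 0.30 / 0.150 = 2.0000
k* = 2.0000^(1/0.65) ≈ 2.9048
y* = (k*)^α = 2.9048^0.35 ≈ 1.4524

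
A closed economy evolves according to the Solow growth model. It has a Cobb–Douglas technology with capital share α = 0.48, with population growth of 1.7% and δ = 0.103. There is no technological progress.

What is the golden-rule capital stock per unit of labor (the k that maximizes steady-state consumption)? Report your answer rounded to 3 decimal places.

k_gold ≈ 14.382

The golden rule sets f'(k) = n + δ, i.e. α·k^(α−1) = n + δ.
So k^(1−α) = α / (n + δ) = 0.48 / 0.120 = 4.0000.
k_gold = 4.0000^(1/0.52) ≈ 14.3816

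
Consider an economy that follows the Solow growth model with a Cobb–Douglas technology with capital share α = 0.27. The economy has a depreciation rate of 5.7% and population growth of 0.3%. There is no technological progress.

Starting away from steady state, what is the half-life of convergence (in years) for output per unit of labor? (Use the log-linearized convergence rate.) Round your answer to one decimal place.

Near the steady state the convergence rate is λ = (1 − α)(n + δ).
λ = (1 − 0.27) × 0.060 = 0.73 × 0.060 = 0.0438
Half-life = ln 2 / λ = 0.6931 / 0.0438 ≈ 15.82 years

t_½ ≈ 15.8 years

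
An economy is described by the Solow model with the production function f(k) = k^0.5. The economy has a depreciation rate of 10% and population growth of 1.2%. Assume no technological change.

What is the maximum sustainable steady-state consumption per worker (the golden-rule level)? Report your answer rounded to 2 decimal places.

At the golden rule, f'(k) = n + δ, so α·k^(α−1) = n + δ and k_gold = (α/(n + δ))^(1/(1−α)).
k_gold = (0.5/0.112)^(1/0.5) = 4.4643^2 ≈ 19.9300
c_gold = f(k_gold) − (n + δ)·k_gold = 4.4643 − 0.112×19.9300 ≈ 2.2321

c_gold ≈ 2.23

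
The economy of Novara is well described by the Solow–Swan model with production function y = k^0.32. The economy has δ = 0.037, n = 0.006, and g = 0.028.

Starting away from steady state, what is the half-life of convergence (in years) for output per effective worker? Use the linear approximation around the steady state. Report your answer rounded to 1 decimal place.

about 14.4 years

Near the steady state the convergence rate is λ = (1 − α)(n + g + δ).
λ = (1 − 0.32) × 0.071 = 0.68 × 0.071 = 0.04828
Half-life = ln 2 / λ = 0.6931 / 0.04828 ≈ 14.36 years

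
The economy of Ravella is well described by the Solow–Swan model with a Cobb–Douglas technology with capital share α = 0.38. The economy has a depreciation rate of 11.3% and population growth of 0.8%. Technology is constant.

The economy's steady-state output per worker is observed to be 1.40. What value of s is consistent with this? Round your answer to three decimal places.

s ≈ 0.210

Steady state requires s·f(k) = (n + δ)·k, i.e. s·k^α = (n + δ)·k.
Since y* = [s/(n + δ)]^(α/(1−α)), we have s/(n + δ) = (y*)^((1−α)/α) = 1.40^1.6316 = 1.7315.
Therefore s = 1.7315 × (n + δ) = 1.7315 × 0.121 = 0.2095.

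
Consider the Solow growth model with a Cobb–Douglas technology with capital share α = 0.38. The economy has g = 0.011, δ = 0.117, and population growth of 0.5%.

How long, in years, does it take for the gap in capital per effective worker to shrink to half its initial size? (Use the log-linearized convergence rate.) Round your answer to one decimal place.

Near the steady state the convergence rate is λ = (1 − α)(n + g + δ).
λ = (1 − 0.38) × 0.133 = 0.62 × 0.133 = 0.08246
Half-life = ln 2 / λ = 0.6931 / 0.08246 ≈ 8.41 years

t_½ ≈ 8.4 years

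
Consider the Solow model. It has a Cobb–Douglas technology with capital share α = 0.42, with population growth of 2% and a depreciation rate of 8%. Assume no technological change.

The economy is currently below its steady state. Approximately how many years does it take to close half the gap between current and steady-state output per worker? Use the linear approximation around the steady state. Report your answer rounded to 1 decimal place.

Near the steady state the convergence rate is λ = (1 − α)(n + δ).
λ = (1 − 0.42) × 0.100 = 0.58 × 0.100 = 0.0580
Half-life = ln 2 / λ = 0.6931 / 0.0580 ≈ 11.95 years

half-life ≈ 12.0 years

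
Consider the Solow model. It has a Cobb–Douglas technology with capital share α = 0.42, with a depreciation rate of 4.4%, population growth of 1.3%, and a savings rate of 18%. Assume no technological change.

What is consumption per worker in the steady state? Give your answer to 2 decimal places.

c* = 1.89

Steady state requires s·f(k) = (n + δ)·k, i.e. s·k^α = (n + δ)·k.
Dividing both sides by k: k^(1−α) = s / (n + δ).
k^0.58 = 0.18 / (0.013 + 0.044) = 0.18 / 0.057 = 3.1579
k* = 3.1579^(1/0.58) ≈ 7.2616
y* = (k*)^α = 7.2616^0.42 ≈ 2.2995
c* = (1 − s)·y* = (1 − 0.18) × 2.2995 ≈ 1.8856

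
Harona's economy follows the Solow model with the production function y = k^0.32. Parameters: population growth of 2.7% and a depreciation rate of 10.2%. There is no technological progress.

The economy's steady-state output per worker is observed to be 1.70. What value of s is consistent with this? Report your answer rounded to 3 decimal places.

s ≈ 0.398

In steady state, investment equals break-even investment: s·k^α = (n + δ)·k.
Since y* = [s/(n + δ)]^(α/(1−α)), we have s/(n + δ) = (y*)^((1−α)/α) = 1.70^2.125 = 3.0882.
Therefore s = 3.0882 × (n + δ) = 3.0882 × 0.129 = 0.3984.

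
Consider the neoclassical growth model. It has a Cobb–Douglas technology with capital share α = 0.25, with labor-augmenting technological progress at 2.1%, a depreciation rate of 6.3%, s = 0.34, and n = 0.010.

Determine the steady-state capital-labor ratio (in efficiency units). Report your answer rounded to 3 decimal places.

At the steady state, Δk = 0, so s·k^α = (n + g + δ)·k.
Rearranging, k^(1−α) = s / (n + g + δ).
k^0.75 = 0.34 / (0.010 + 0.021 + 0.063) = 0.34 / 0.094 = 3.6170
k* = 3.6170^(1/0.75) ≈ 5.5522

k* = 5.552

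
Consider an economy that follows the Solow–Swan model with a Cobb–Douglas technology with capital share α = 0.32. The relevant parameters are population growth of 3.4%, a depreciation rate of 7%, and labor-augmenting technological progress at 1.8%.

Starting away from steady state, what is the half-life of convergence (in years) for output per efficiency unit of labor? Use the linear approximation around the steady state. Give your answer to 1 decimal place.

Near the steady state the convergence rate is λ = (1 − α)(n + g + δ).
λ = (1 − 0.32) × 0.122 = 0.68 × 0.122 = 0.08296
Half-life = ln 2 / λ = 0.6931 / 0.08296 ≈ 8.35 years

half-life ≈ 8.4 years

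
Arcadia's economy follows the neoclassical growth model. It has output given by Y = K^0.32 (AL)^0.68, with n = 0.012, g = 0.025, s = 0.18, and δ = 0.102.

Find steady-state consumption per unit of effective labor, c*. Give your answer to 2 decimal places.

In steady state, investment equals break-even investment: s·k^α = (n + g + δ)·k.
Rearranging, k^(1−α) = s / (n + g + δ).
k^0.68 = 0.18 / (0.012 + 0.025 + 0.102) = 0.18 / 0.139 = 1.2950
k* = 1.2950^(1/0.68) ≈ 1.4625
y* = (k*)^α = 1.4625^0.32 ≈ 1.1294
c* = (1 − s)·y* = (1 − 0.18) × 1.1294 ≈ 0.9261

c* = 0.93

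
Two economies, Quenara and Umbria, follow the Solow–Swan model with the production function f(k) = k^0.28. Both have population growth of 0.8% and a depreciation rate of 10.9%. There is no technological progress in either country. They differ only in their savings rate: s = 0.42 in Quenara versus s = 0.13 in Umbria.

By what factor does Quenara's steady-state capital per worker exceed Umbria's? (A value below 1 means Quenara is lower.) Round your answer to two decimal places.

k*_Q / k*_U ≈ 5.10

Steady-state k* = [s/(n + δ)]^(1/(1−α)), so the ratio is [ (s_Q/(n + δ)_Q) / (s_U/(n + δ)_U) ]^1.3889.
s_Q/(n + δ)_Q = 0.42/0.117 = 3.5897; s_U/(n + δ)_U = 0.13/0.117 = 1.1111.
Ratio = (3.5897/1.1111)^1.3889 = 3.2308^1.3889 ≈ 5.0978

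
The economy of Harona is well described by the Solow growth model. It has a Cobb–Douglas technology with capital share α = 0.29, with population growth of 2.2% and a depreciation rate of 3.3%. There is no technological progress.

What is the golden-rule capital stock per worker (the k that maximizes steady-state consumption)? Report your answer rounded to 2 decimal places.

k_gold ≈ 10.40

The golden rule sets f'(k) = n + δ, i.e. α·k^(α−1) = n + δ.
So k^(1−α) = α / (n + δ) = 0.29 / 0.055 = 5.2727.
k_gold = 5.2727^(1/0.71) ≈ 10.3980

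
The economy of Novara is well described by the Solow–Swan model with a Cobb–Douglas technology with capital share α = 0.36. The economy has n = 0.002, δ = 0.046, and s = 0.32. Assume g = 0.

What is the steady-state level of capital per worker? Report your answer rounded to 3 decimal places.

k* ≈ 19.380

In steady state, investment equals break-even investment: s·k^α = (n + δ)·k.
Dividing both sides by k: k^(1−α) = s / (n + δ).
k^0.64 = 0.32 / (0.002 + 0.046) = 0.32 / 0.048 = 6.6667
k* = 6.6667^(1/0.64) ≈ 19.3803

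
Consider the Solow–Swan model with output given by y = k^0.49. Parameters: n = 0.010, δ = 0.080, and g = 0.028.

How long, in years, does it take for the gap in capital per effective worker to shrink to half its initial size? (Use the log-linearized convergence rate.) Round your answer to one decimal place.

Near the steady state the convergence rate is λ = (1 − α)(n + g + δ).
λ = (1 − 0.49) × 0.118 = 0.51 × 0.118 = 0.06018
Half-life = ln 2 / λ = 0.6931 / 0.06018 ≈ 11.52 years

t_½ ≈ 11.5 years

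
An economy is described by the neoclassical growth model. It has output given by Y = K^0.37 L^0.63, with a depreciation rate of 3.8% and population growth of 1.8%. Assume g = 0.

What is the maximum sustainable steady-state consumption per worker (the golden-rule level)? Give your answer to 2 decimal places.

At the golden rule, f'(k) = n + δ, so α·k^(α−1) = n + δ and k_gold = (α/(n + δ))^(1/(1−α)).
k_gold = (0.37/0.056)^(1/0.63) = 6.6071^1.5873 ≈ 20.0264
c_gold = f(k_gold) − (n + δ)·k_gold = 3.0310 − 0.056×20.0264 ≈ 1.9095

c_gold ≈ 1.91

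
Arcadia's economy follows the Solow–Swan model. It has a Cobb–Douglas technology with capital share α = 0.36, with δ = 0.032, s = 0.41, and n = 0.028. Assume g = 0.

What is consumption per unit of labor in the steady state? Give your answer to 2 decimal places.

c* ≈ 1.74

Steady state requires s·f(k) = (n + δ)·k, i.e. s·k^α = (n + δ)·k.
Dividing both sides by k: k^(1−α) = s / (n + δ).
k^0.64 = 0.41 / (0.028 + 0.032) = 0.41 / 0.060 = 6.8333
k* = 6.8333^(1/0.64) ≈ 20.1423
y* = (k*)^α = 20.1423^0.36 ≈ 2.9477
c* = (1 − s)·y* = (1 − 0.41) × 2.9477 ≈ 1.7391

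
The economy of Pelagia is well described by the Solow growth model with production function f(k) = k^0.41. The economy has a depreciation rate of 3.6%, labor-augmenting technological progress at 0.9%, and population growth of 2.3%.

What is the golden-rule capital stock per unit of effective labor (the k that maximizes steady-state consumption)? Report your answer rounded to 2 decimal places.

The golden rule sets f'(k) = n + g + δ, i.e. α·k^(α−1) = n + g + δ.
So k^(1−α) = α / (n + g + δ) = 0.41 / 0.068 = 6.0294.
k_gold = 6.0294^(1/0.59) ≈ 21.0135

k_gold ≈ 21.01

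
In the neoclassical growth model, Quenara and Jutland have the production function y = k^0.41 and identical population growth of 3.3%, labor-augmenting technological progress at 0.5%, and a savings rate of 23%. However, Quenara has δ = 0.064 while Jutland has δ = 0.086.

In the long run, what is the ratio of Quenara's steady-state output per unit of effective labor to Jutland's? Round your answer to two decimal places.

y*_Q / y*_J ≈ 1.15

Steady-state y* = [s/(n + g + δ)]^(α/(1−α)), so the ratio is [ (s_Q/(n + g + δ)_Q) / (s_J/(n + g + δ)_J) ]^0.6949.
s_Q/(n + g + δ)_Q = 0.23/0.102 = 2.2549; s_J/(n + g + δ)_J = 0.23/0.124 = 1.8548.
Ratio = (2.2549/1.8548)^0.6949 = 1.2157^0.6949 ≈ 1.1454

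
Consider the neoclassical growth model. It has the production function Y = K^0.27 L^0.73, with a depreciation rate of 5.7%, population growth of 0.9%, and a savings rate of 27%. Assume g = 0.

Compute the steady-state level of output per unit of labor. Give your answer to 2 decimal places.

y* = 1.68

Steady state requires s·f(k) = (n + δ)·k, i.e. s·k^α = (n + δ)·k.
Dividing both sides by k: k^(1−α) = s / (n + δ).
k^0.73 = 0.27 / (0.009 + 0.057) = 0.27 / 0.066 = 4.0909
k* = 4.0909^(1/0.73) ≈ 6.8882
y* = (k*)^α = 6.8882^0.27 ≈ 1.6838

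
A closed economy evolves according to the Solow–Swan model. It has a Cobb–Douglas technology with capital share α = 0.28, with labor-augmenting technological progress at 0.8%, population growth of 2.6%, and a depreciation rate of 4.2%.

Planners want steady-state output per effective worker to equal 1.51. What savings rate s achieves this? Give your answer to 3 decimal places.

s ≈ 0.219

Steady state requires s·f(k) = (n + g + δ)·k, i.e. s·k^α = (n + g + δ)·k.
Since y* = [s/(n + g + δ)]^(α/(1−α)), we have s/(n + g + δ) = (y*)^((1−α)/α) = 1.51^2.5714 = 2.8855.
Therefore s = 2.8855 × (n + g + δ) = 2.8855 × 0.076 = 0.2193.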